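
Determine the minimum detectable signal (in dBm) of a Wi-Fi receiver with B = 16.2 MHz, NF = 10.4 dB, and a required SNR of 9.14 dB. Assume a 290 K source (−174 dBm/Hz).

−82.4 dBm

Sensitivity = −174 + 10 log₁₀(B) + NF + SNR_min
= −174 + 72.1 + 10.4 + 9.14
= −82.36 dBm → −82.4 dBm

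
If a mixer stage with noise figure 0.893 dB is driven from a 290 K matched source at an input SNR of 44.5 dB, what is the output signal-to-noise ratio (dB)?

43.607 dB

By definition F = SNR_in/SNR_out, so in dB: SNR_out = SNR_in − NF
SNR_out = 44.5 − 0.893 = 43.607 dB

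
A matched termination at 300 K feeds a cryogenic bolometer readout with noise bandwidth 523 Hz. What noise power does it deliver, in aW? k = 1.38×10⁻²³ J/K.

P_n = kTB = 1.38×10⁻²³ × 300 × 5.23×10² = 2.17×10⁻¹⁸ W = 2.17 aW

2.17 aW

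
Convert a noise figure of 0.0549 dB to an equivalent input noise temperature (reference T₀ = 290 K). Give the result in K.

3.69 K

F = 10^(0.0549/10) = 1.01272
T_e = (F − 1)·T₀ = (1.01272 − 1) × 290 = 3.69 K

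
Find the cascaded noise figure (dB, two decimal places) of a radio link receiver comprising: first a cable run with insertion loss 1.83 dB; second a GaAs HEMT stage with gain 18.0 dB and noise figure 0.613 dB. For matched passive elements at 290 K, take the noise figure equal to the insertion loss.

2.44 dB

Convert to linear (a loss of L dB is a gain of −L dB): F_i = 10^(NF_i/10), G_i = 10^(G_i,dB/10)
  Stage 1: F_1 = 10^(1.83/10) = 1.524, G_1 = 10^(−1.83/10) = 0.6561
  Stage 2: F_2 = 10^(0.613/10) = 1.152, G_2 = 10^(18.0/10) = 63.10
Friis cascade:
  F = 1.524 + (1.152 − 1)/0.6561 = 1.755
NF = 10 log₁₀(1.755) = 2.44 dB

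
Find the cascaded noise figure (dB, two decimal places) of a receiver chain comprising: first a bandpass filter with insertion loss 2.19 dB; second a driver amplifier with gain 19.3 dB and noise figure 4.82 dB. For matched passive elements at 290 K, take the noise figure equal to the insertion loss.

7.01 dB

Convert to linear (a loss of L dB is a gain of −L dB): F_i = 10^(NF_i/10), G_i = 10^(G_i,dB/10)
  Stage 1: F_1 = 10^(2.19/10) = 1.656, G_1 = 10^(−2.19/10) = 0.6039
  Stage 2: F_2 = 10^(4.82/10) = 3.034, G_2 = 10^(19.3/10) = 85.11
Friis cascade:
  F = 1.656 + (3.034 − 1)/0.6039 = 5.023
NF = 10 log₁₀(5.023) = 7.01 dB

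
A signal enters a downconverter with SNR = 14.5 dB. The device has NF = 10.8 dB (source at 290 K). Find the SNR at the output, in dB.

By definition F = SNR_in/SNR_out, so in dB: SNR_out = SNR_in − NF
SNR_out = 14.5 − 10.8 = 3.7 dB

3.7 dB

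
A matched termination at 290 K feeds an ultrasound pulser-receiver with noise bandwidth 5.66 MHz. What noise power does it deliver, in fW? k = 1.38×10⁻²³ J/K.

P_n = kTB = 1.38×10⁻²³ × 290 × 5.66×10⁶ = 2.27×10⁻¹⁴ W = 22.7 fW

22.7 fW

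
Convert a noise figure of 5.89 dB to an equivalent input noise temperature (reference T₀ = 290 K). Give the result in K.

F = 10^(5.89/10) = 3.8815
T_e = (F − 1)·T₀ = (3.8815 − 1) × 290 = 836 K

836 K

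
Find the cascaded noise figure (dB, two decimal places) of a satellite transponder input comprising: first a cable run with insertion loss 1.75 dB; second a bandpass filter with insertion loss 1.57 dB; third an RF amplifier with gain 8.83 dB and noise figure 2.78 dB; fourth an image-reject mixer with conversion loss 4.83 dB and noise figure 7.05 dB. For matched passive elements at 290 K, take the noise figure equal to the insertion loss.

Convert to linear (a loss of L dB is a gain of −L dB): F_i = 10^(NF_i/10), G_i = 10^(G_i,dB/10)
  Stage 1: F_1 = 10^(1.75/10) = 1.496, G_1 = 10^(−1.75/10) = 0.6683
  Stage 2: F_2 = 10^(1.57/10) = 1.435, G_2 = 10^(−1.57/10) = 0.6966
  Stage 3: F_3 = 10^(2.78/10) = 1.897, G_3 = 10^(8.83/10) = 7.638
  Stage 4: F_4 = 10^(7.05/10) = 5.070, G_4 = 10^(−4.83/10) = 0.3289
Friis cascade:
  F = 1.496 + (1.435 − 1)/0.6683 + (1.897 − 1)/0.4656 + (5.070 − 1)/3.556 = 5.218
NF = 10 log₁₀(5.218) = 7.18 dB

7.18 dB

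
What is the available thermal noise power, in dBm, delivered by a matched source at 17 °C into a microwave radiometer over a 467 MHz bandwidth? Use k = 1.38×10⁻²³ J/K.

T = 17 °C + 273.15 = 290.15 K
P_n = kTB = 1.38×10⁻²³ × 290.15 × 4.67×10⁸ = 1.87×10⁻¹² W
In dBm: 10 log₁₀(1.87×10⁻¹² / 10⁻³) = −87.3 dBm

−87.3 dBm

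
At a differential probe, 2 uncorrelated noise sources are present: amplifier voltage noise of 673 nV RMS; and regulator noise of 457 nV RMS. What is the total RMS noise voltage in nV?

Uncorrelated sources add in power (mean-square): V_tot = √(ΣV_i²)
V_tot = √[(6.73×10⁻⁷)² + (4.57×10⁻⁷)²] = 8.13×10⁻⁷ V = 813 nV

813 nV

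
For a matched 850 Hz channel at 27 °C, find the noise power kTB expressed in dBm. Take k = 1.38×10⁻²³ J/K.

T = 27 °C + 273.15 = 300.15 K
P_n = kTB = 1.38×10⁻²³ × 300.15 × 8.50×10² = 3.52×10⁻¹⁸ W
In dBm: 10 log₁₀(3.52×10⁻¹⁸ / 10⁻³) = −144.5 dBm

−144.5 dBm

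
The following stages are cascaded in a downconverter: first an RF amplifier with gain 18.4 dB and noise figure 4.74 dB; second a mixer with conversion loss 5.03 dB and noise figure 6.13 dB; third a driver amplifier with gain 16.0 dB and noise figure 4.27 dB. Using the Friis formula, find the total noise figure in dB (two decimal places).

Convert to linear (a loss of L dB is a gain of −L dB): F_i = 10^(NF_i/10), G_i = 10^(G_i,dB/10)
  Stage 1: F_1 = 10^(4.74/10) = 2.979, G_1 = 10^(18.4/10) = 69.18
  Stage 2: F_2 = 10^(6.13/10) = 4.102, G_2 = 10^(−5.03/10) = 0.3141
  Stage 3: F_3 = 10^(4.27/10) = 2.673, G_3 = 10^(16.0/10) = 39.81
Friis cascade:
  F = 2.979 + (4.102 − 1)/69.18 + (2.673 − 1)/21.73 = 3.100
NF = 10 log₁₀(3.100) = 4.91 dB

4.91 dB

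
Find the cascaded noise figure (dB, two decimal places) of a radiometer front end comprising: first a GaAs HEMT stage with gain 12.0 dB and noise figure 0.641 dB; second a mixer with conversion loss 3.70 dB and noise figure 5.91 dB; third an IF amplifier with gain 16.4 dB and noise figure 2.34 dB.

1.61 dB

Convert to linear (a loss of L dB is a gain of −L dB): F_i = 10^(NF_i/10), G_i = 10^(G_i,dB/10)
  Stage 1: F_1 = 10^(0.641/10) = 1.159, G_1 = 10^(12.0/10) = 15.85
  Stage 2: F_2 = 10^(5.91/10) = 3.899, G_2 = 10^(−3.70/10) = 0.4266
  Stage 3: F_3 = 10^(2.34/10) = 1.714, G_3 = 10^(16.4/10) = 43.65
Friis cascade:
  F = 1.159 + (3.899 − 1)/15.85 + (1.714 − 1)/6.761 = 1.448
NF = 10 log₁₀(1.448) = 1.61 dB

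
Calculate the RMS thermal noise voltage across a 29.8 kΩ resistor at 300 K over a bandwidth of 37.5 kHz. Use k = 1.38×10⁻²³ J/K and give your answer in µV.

V_n = √(4kTRB)
4kTRB = 4 × 1.38×10⁻²³ × 300 × 2.98×10⁴ × 3.75×10⁴ = 1.85×10⁻¹¹ V²
V_n = √(1.85×10⁻¹¹) = 4.30×10⁻⁶ V = 4.30 µV

4.30 µV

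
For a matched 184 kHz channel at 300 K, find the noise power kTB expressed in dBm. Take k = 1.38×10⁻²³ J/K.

P_n = kTB = 1.38×10⁻²³ × 300 × 1.84×10⁵ = 7.62×10⁻¹⁶ W
In dBm: 10 log₁₀(7.62×10⁻¹⁶ / 10⁻³) = −121.2 dBm

−121.2 dBm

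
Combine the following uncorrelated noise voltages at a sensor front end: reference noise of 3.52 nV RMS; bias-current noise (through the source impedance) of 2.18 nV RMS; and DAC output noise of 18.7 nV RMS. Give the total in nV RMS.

19.2 nV

Uncorrelated sources add in power (mean-square): V_tot = √(ΣV_i²)
V_tot = √[(3.52×10⁻⁹)² + (2.18×10⁻⁹)² + (1.87×10⁻⁸)²] = 1.92×10⁻⁸ V = 19.2 nV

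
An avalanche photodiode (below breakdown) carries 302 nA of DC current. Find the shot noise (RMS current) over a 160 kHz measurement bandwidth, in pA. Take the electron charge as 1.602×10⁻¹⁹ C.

124 pA

I_n = √(2qI·B)
2qI·B = 2 × 1.602×10⁻¹⁹ × 3.02×10⁻⁷ × 1.60×10⁵ = 1.55×10⁻²⁰ A²
I_n = √(1.55×10⁻²⁰) = 1.24×10⁻¹⁰ A = 124 pA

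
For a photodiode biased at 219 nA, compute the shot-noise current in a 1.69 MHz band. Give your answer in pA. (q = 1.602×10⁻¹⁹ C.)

I_n = √(2qI·B)
2qI·B = 2 × 1.602×10⁻¹⁹ × 2.19×10⁻⁷ × 1.69×10⁶ = 1.19×10⁻¹⁹ A²
I_n = √(1.19×10⁻¹⁹) = 3.44×10⁻¹⁰ A = 344 pA

344 pA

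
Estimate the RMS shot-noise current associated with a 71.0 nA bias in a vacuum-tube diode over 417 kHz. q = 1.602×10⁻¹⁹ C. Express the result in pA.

I_n = √(2qI·B)
2qI·B = 2 × 1.602×10⁻¹⁹ × 7.10×10⁻⁸ × 4.17×10⁵ = 9.49×10⁻²¹ A²
I_n = √(9.49×10⁻²¹) = 9.74×10⁻¹¹ A = 97.4 pA

97.4 pA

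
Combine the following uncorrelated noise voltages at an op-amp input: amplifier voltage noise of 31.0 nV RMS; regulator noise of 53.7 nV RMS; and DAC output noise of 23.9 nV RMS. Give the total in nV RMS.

Uncorrelated sources add in power (mean-square): V_tot = √(ΣV_i²)
V_tot = √[(3.10×10⁻⁸)² + (5.37×10⁻⁸)² + (2.39×10⁻⁸)²] = 6.65×10⁻⁸ V = 66.5 nV

66.5 nV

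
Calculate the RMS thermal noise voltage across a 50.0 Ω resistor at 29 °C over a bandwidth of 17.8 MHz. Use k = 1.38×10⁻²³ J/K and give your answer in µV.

3.85 µV

T = 29 °C + 273.15 = 302.15 K
V_n = √(4kTRB)
4kTRB = 4 × 1.38×10⁻²³ × 302.15 × 5.00×10¹ × 1.78×10⁷ = 1.48×10⁻¹¹ V²
V_n = √(1.48×10⁻¹¹) = 3.85×10⁻⁶ V = 3.85 µV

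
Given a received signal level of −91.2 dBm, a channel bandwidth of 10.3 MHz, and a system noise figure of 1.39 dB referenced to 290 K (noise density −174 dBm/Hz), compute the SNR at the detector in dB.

Noise floor: N = −174 + 10 log₁₀(B) + NF
10 log₁₀(1.03×10⁷) = 70.13 dB
N = −174 + 70.13 + 1.39 = −102.48 dBm
SNR = P_sig − N = −91.2 − (−102.48) = 11.28 dB → 11.3 dB

11.3 dB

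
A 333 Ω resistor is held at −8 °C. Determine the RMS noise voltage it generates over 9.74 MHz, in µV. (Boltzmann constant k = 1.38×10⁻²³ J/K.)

6.89 µV

T = −8 °C + 273.15 = 265.15 K
V_n = √(4kTRB)
4kTRB = 4 × 1.38×10⁻²³ × 265.15 × 3.33×10² × 9.74×10⁶ = 4.75×10⁻¹¹ V²
V_n = √(4.75×10⁻¹¹) = 6.89×10⁻⁶ V = 6.89 µV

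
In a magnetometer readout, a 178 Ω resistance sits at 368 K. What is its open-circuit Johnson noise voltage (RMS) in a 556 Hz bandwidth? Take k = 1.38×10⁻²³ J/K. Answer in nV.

V_n = √(4kTRB)
4kTRB = 4 × 1.38×10⁻²³ × 368 × 1.78×10² × 5.56×10² = 2.01×10⁻¹⁵ V²
V_n = √(2.01×10⁻¹⁵) = 4.48×10⁻⁸ V = 44.8 nV

44.8 nV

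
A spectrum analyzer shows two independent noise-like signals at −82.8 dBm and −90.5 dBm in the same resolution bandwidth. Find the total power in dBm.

Convert to linear, add, convert back:
P₁ = 5.25×10⁻¹² W, P₂ = 8.91×10⁻¹³ W
P_tot = 6.14×10⁻¹² W → 10 log₁₀(P_tot / 10⁻³) = −82.1 dBm

−82.1 dBm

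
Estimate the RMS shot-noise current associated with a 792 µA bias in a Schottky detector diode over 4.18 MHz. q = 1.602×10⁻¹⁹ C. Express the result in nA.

32.6 nA

I_n = √(2qI·B)
2qI·B = 2 × 1.602×10⁻¹⁹ × 7.92×10⁻⁴ × 4.18×10⁶ = 1.06×10⁻¹⁵ A²
I_n = √(1.06×10⁻¹⁵) = 3.26×10⁻⁸ A = 32.6 nA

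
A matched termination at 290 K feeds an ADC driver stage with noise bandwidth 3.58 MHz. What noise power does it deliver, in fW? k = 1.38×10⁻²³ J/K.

P_n = kTB = 1.38×10⁻²³ × 290 × 3.58×10⁶ = 1.43×10⁻¹⁴ W = 14.3 fW

14.3 fW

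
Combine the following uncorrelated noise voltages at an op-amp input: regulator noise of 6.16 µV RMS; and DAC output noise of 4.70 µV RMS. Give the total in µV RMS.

7.75 µV

Uncorrelated sources add in power (mean-square): V_tot = √(ΣV_i²)
V_tot = √[(6.16×10⁻⁶)² + (4.70×10⁻⁶)²] = 7.75×10⁻⁶ V = 7.75 µV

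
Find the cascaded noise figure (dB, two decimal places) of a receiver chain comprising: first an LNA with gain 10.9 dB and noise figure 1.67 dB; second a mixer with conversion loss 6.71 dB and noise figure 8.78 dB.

Convert to linear (a loss of L dB is a gain of −L dB): F_i = 10^(NF_i/10), G_i = 10^(G_i,dB/10)
  Stage 1: F_1 = 10^(1.67/10) = 1.469, G_1 = 10^(10.9/10) = 12.30
  Stage 2: F_2 = 10^(8.78/10) = 7.551, G_2 = 10^(−6.71/10) = 0.2133
Friis cascade:
  F = 1.469 + (7.551 − 1)/12.30 = 2.001
NF = 10 log₁₀(2.001) = 3.01 dB

3.01 dB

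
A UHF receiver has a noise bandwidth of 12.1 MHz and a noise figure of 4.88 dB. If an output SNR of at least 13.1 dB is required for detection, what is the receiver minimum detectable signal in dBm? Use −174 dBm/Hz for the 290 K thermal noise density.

−85.2 dBm

Sensitivity = −174 + 10 log₁₀(B) + NF + SNR_min
= −174 + 70.83 + 4.88 + 13.1
= −85.19 dBm → −85.2 dBm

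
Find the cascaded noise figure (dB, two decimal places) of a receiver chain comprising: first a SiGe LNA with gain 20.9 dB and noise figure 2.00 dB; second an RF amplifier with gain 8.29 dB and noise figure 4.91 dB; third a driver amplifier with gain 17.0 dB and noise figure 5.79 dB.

Convert to linear (a loss of L dB is a gain of −L dB): F_i = 10^(NF_i/10), G_i = 10^(G_i,dB/10)
  Stage 1: F_1 = 10^(2.00/10) = 1.585, G_1 = 10^(20.9/10) = 123.0
  Stage 2: F_2 = 10^(4.91/10) = 3.097, G_2 = 10^(8.29/10) = 6.745
  Stage 3: F_3 = 10^(5.79/10) = 3.793, G_3 = 10^(17.0/10) = 50.12
Friis cascade:
  F = 1.585 + (3.097 − 1)/123.0 + (3.793 − 1)/829.9 = 1.605
NF = 10 log₁₀(1.605) = 2.06 dB

2.06 dB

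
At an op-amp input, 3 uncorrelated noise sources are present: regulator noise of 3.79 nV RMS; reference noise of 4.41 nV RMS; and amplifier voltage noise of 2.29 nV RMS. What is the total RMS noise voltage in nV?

Uncorrelated sources add in power (mean-square): V_tot = √(ΣV_i²)
V_tot = √[(3.79×10⁻⁹)² + (4.41×10⁻⁹)² + (2.29×10⁻⁹)²] = 6.25×10⁻⁹ V = 6.25 nV

6.25 nV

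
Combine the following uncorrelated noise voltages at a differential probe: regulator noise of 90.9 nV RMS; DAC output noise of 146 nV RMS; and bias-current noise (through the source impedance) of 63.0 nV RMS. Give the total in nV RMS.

Uncorrelated sources add in power (mean-square): V_tot = √(ΣV_i²)
V_tot = √[(9.09×10⁻⁸)² + (1.46×10⁻⁷)² + (6.30×10⁻⁸)²] = 1.83×10⁻⁷ V = 183 nV

183 nV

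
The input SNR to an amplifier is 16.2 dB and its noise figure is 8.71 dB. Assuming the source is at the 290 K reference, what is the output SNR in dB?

7.49 dB

By definition F = SNR_in/SNR_out, so in dB: SNR_out = SNR_in − NF
SNR_out = 16.2 − 8.71 = 7.49 dB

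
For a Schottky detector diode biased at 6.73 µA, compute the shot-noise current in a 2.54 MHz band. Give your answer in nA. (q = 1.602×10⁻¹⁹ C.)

I_n = √(2qI·B)
2qI·B = 2 × 1.602×10⁻¹⁹ × 6.73×10⁻⁶ × 2.54×10⁶ = 5.48×10⁻¹⁸ A²
I_n = √(5.48×10⁻¹⁸) = 2.34×10⁻⁹ A = 2.34 nA

2.34 nA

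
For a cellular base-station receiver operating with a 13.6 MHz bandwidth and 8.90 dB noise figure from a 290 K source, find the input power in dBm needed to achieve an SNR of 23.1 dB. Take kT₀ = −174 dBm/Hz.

−70.7 dBm

Sensitivity = −174 + 10 log₁₀(B) + NF + SNR_min
= −174 + 71.34 + 8.90 + 23.1
= −70.66 dBm → −70.7 dBm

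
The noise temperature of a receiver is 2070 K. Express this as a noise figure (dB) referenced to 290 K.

F = 1 + T_e/T₀ = 1 + 2070/290 = 8.13793
NF = 10 log₁₀(8.13793) = 9.11 dB

9.11 dB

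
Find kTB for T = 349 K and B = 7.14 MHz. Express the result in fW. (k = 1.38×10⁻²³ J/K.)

P_n = kTB = 1.38×10⁻²³ × 349 × 7.14×10⁶ = 3.44×10⁻¹⁴ W = 34.4 fW

34.4 fW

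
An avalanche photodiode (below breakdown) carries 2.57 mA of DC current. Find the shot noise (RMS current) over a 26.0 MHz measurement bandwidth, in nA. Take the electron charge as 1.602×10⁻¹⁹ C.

146 nA

I_n = √(2qI·B)
2qI·B = 2 × 1.602×10⁻¹⁹ × 2.57×10⁻³ × 2.60×10⁷ = 2.14×10⁻¹⁴ A²
I_n = √(2.14×10⁻¹⁴) = 1.46×10⁻⁷ A = 146 nA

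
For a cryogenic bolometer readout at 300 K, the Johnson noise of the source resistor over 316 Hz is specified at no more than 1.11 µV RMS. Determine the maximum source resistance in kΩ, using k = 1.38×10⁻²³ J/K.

Johnson–Nyquist: V_n = √(4kTRB) ⇒ R = V_n² / (4kTB)
4kTB = 4 × 1.38×10⁻²³ × 300 × 3.16×10² = 5.23×10⁻¹⁸
R = (1.11×10⁻⁶)² / 5.23×10⁻¹⁸ = 2.35×10⁵ Ω = 235 kΩ

235 kΩ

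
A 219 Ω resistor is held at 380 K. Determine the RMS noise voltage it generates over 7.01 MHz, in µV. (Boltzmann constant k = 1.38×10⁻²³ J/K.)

V_n = √(4kTRB)
4kTRB = 4 × 1.38×10⁻²³ × 380 × 2.19×10² × 7.01×10⁶ = 3.22×10⁻¹¹ V²
V_n = √(3.22×10⁻¹¹) = 5.67×10⁻⁶ V = 5.67 µV

5.67 µV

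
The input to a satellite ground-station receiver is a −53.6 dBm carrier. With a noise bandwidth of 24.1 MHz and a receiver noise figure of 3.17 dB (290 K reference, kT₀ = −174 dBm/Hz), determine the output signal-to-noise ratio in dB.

Noise floor: N = −174 + 10 log₁₀(B) + NF
10 log₁₀(2.41×10⁷) = 73.82 dB
N = −174 + 73.82 + 3.17 = −97.01 dBm
SNR = P_sig − N = −53.6 − (−97.01) = 43.41 dB → 43.4 dB

43.4 dB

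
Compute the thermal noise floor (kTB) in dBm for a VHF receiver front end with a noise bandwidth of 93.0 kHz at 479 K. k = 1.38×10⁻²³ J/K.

P_n = kTB = 1.38×10⁻²³ × 479 × 9.30×10⁴ = 6.15×10⁻¹⁶ W
In dBm: 10 log₁₀(6.15×10⁻¹⁶ / 10⁻³) = −122.1 dBm

−122.1 dBm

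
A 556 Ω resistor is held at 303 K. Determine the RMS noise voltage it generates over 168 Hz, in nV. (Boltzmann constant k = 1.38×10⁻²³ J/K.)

V_n = √(4kTRB)
4kTRB = 4 × 1.38×10⁻²³ × 303 × 5.56×10² × 1.68×10² = 1.56×10⁻¹⁵ V²
V_n = √(1.56×10⁻¹⁵) = 3.95×10⁻⁸ V = 39.5 nV

39.5 nV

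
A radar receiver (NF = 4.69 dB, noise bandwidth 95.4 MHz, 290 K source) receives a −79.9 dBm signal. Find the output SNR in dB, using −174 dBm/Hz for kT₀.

9.6 dB

Noise floor: N = −174 + 10 log₁₀(B) + NF
10 log₁₀(9.54×10⁷) = 79.8 dB
N = −174 + 79.8 + 4.69 = −89.51 dBm
SNR = P_sig − N = −79.9 − (−89.51) = 9.61 dB → 9.6 dB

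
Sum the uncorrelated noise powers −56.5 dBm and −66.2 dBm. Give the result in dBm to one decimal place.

Convert to linear, add, convert back:
P₁ = 2.24×10⁻⁹ W, P₂ = 2.40×10⁻¹⁰ W
P_tot = 2.48×10⁻⁹ W → 10 log₁₀(P_tot / 10⁻³) = −56.1 dBm

−56.1 dBm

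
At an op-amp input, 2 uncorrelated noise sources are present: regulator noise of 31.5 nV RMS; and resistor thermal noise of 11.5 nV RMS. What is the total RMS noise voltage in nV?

33.5 nV

Uncorrelated sources add in power (mean-square): V_tot = √(ΣV_i²)
V_tot = √[(3.15×10⁻⁸)² + (1.15×10⁻⁸)²] = 3.35×10⁻⁸ V = 33.5 nV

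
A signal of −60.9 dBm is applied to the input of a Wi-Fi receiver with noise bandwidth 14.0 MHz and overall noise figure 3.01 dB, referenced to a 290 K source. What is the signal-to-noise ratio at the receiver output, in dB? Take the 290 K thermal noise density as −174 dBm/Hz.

Noise floor: N = −174 + 10 log₁₀(B) + NF
10 log₁₀(1.40×10⁷) = 71.46 dB
N = −174 + 71.46 + 3.01 = −99.53 dBm
SNR = P_sig − N = −60.9 − (−99.53) = 38.63 dB → 38.6 dB

38.6 dB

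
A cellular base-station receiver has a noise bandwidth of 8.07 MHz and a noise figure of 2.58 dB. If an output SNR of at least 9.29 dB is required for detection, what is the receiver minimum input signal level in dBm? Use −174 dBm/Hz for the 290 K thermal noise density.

−93.1 dBm

Sensitivity = −174 + 10 log₁₀(B) + NF + SNR_min
= −174 + 69.07 + 2.58 + 9.29
= −93.06 dBm → −93.1 dBm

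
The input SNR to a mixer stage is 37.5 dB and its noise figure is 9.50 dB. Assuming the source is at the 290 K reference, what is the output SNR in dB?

28.00 dB

By definition F = SNR_in/SNR_out, so in dB: SNR_out = SNR_in − NF
SNR_out = 37.5 − 9.50 = 28.00 dB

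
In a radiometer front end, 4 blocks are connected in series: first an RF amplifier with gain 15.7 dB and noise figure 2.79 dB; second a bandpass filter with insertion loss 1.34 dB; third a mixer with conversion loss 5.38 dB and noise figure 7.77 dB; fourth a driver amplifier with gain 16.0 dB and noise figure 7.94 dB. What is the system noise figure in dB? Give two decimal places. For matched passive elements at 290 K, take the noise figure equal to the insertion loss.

Convert to linear (a loss of L dB is a gain of −L dB): F_i = 10^(NF_i/10), G_i = 10^(G_i,dB/10)
  Stage 1: F_1 = 10^(2.79/10) = 1.901, G_1 = 10^(15.7/10) = 37.15
  Stage 2: F_2 = 10^(1.34/10) = 1.361, G_2 = 10^(−1.34/10) = 0.7345
  Stage 3: F_3 = 10^(7.77/10) = 5.984, G_3 = 10^(−5.38/10) = 0.2897
  Stage 4: F_4 = 10^(7.94/10) = 6.223, G_4 = 10^(16.0/10) = 39.81
Friis cascade:
  F = 1.901 + (1.361 − 1)/37.15 + (5.984 − 1)/27.29 + (6.223 − 1)/7.907 = 2.754
NF = 10 log₁₀(2.754) = 4.40 dB

4.40 dB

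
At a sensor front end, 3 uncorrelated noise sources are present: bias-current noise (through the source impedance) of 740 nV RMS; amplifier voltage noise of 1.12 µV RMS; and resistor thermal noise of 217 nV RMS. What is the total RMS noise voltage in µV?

Uncorrelated sources add in power (mean-square): V_tot = √(ΣV_i²)
V_tot = √[(7.40×10⁻⁷)² + (1.12×10⁻⁶)² + (2.17×10⁻⁷)²] = 1.36×10⁻⁶ V = 1.36 µV

1.36 µV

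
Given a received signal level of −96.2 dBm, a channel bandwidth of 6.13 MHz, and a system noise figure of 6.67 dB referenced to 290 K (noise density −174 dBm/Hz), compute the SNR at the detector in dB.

Noise floor: N = −174 + 10 log₁₀(B) + NF
10 log₁₀(6.13×10⁶) = 67.87 dB
N = −174 + 67.87 + 6.67 = −99.46 dBm
SNR = P_sig − N = −96.2 − (−99.46) = 3.26 dB → 3.3 dB

3.3 dB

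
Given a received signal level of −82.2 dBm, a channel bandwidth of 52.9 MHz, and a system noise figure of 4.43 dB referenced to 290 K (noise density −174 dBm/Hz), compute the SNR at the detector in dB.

10.1 dB

Noise floor: N = −174 + 10 log₁₀(B) + NF
10 log₁₀(5.29×10⁷) = 77.23 dB
N = −174 + 77.23 + 4.43 = −92.34 dBm
SNR = P_sig − N = −82.2 − (−92.34) = 10.14 dB → 10.1 dB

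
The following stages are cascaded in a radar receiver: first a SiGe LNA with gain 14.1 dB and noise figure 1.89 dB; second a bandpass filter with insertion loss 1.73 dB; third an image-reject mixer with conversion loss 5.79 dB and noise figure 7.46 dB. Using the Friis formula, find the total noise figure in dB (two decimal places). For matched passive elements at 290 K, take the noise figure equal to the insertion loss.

Convert to linear (a loss of L dB is a gain of −L dB): F_i = 10^(NF_i/10), G_i = 10^(G_i,dB/10)
  Stage 1: F_1 = 10^(1.89/10) = 1.545, G_1 = 10^(14.1/10) = 25.70
  Stage 2: F_2 = 10^(1.73/10) = 1.489, G_2 = 10^(−1.73/10) = 0.6714
  Stage 3: F_3 = 10^(7.46/10) = 5.572, G_3 = 10^(−5.79/10) = 0.2636
Friis cascade:
  F = 1.545 + (1.489 − 1)/25.70 + (5.572 − 1)/17.26 = 1.829
NF = 10 log₁₀(1.829) = 2.62 dB

2.62 dB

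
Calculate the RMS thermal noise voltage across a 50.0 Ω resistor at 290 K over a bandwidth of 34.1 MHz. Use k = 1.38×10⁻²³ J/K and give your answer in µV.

5.22 µV

V_n = √(4kTRB)
4kTRB = 4 × 1.38×10⁻²³ × 290 × 5.00×10¹ × 3.41×10⁷ = 2.73×10⁻¹¹ V²
V_n = √(2.73×10⁻¹¹) = 5.22×10⁻⁶ V = 5.22 µV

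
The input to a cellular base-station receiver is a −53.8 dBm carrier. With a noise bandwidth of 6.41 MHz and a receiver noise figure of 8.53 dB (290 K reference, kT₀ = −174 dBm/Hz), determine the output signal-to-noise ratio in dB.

43.6 dB

Noise floor: N = −174 + 10 log₁₀(B) + NF
10 log₁₀(6.41×10⁶) = 68.07 dB
N = −174 + 68.07 + 8.53 = −97.40 dBm
SNR = P_sig − N = −53.8 − (−97.40) = 43.60 dB → 43.6 dB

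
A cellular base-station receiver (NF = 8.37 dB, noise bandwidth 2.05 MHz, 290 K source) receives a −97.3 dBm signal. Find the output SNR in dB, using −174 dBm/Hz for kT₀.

Noise floor: N = −174 + 10 log₁₀(B) + NF
10 log₁₀(2.05×10⁶) = 63.12 dB
N = −174 + 63.12 + 8.37 = −102.51 dBm
SNR = P_sig − N = −97.3 − (−102.51) = 5.21 dB → 5.2 dB

5.2 dB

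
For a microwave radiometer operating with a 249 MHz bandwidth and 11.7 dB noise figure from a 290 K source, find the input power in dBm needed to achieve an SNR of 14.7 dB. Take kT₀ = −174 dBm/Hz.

Sensitivity = −174 + 10 log₁₀(B) + NF + SNR_min
= −174 + 83.96 + 11.7 + 14.7
= −63.64 dBm → −63.6 dBm

−63.6 dBm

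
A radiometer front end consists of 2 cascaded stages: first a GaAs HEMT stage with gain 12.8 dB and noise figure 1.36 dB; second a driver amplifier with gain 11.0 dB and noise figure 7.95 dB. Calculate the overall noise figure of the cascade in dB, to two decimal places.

2.16 dB

Convert to linear (a loss of L dB is a gain of −L dB): F_i = 10^(NF_i/10), G_i = 10^(G_i,dB/10)
  Stage 1: F_1 = 10^(1.36/10) = 1.368, G_1 = 10^(12.8/10) = 19.05
  Stage 2: F_2 = 10^(7.95/10) = 6.237, G_2 = 10^(11.0/10) = 12.59
Friis cascade:
  F = 1.368 + (6.237 − 1)/19.05 = 1.643
NF = 10 log₁₀(1.643) = 2.16 dB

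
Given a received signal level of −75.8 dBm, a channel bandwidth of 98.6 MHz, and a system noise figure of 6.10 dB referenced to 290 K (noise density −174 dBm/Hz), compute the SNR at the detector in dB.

Noise floor: N = −174 + 10 log₁₀(B) + NF
10 log₁₀(9.86×10⁷) = 79.94 dB
N = −174 + 79.94 + 6.10 = −87.96 dBm
SNR = P_sig − N = −75.8 − (−87.96) = 12.16 dB → 12.2 dB

12.2 dB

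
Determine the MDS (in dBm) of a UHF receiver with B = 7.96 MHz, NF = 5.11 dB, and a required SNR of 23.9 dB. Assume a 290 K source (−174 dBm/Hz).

Sensitivity = −174 + 10 log₁₀(B) + NF + SNR_min
= −174 + 69.01 + 5.11 + 23.9
= −75.98 dBm → −76.0 dBm

−76.0 dBm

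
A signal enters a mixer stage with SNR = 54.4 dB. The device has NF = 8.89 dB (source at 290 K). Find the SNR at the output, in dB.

45.51 dB

By definition F = SNR_in/SNR_out, so in dB: SNR_out = SNR_in − NF
SNR_out = 54.4 − 8.89 = 45.51 dB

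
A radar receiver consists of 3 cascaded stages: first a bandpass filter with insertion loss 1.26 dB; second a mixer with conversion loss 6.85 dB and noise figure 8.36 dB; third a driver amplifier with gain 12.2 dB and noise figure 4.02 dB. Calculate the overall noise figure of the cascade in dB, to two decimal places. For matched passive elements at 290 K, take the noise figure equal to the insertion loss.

Convert to linear (a loss of L dB is a gain of −L dB): F_i = 10^(NF_i/10), G_i = 10^(G_i,dB/10)
  Stage 1: F_1 = 10^(1.26/10) = 1.337, G_1 = 10^(−1.26/10) = 0.7482
  Stage 2: F_2 = 10^(8.36/10) = 6.855, G_2 = 10^(−6.85/10) = 0.2065
  Stage 3: F_3 = 10^(4.02/10) = 2.523, G_3 = 10^(12.2/10) = 16.60
Friis cascade:
  F = 1.337 + (6.855 − 1)/0.7482 + (2.523 − 1)/0.1545 = 19.02
NF = 10 log₁₀(19.02) = 12.79 dB

12.79 dB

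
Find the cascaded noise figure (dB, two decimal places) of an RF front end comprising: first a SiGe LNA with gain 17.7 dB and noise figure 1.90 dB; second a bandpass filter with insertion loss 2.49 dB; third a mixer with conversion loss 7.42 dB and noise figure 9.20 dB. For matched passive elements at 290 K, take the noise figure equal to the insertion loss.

Convert to linear (a loss of L dB is a gain of −L dB): F_i = 10^(NF_i/10), G_i = 10^(G_i,dB/10)
  Stage 1: F_1 = 10^(1.90/10) = 1.549, G_1 = 10^(17.7/10) = 58.88
  Stage 2: F_2 = 10^(2.49/10) = 1.774, G_2 = 10^(−2.49/10) = 0.5636
  Stage 3: F_3 = 10^(9.20/10) = 8.318, G_3 = 10^(−7.42/10) = 0.1811
Friis cascade:
  F = 1.549 + (1.774 − 1)/58.88 + (8.318 − 1)/33.19 = 1.782
NF = 10 log₁₀(1.782) = 2.51 dB

2.51 dB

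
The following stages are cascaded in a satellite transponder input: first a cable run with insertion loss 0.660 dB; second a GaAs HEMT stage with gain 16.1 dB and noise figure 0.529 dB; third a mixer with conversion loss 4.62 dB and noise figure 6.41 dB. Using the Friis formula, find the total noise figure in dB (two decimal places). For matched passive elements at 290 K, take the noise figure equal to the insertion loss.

1.50 dB

Convert to linear (a loss of L dB is a gain of −L dB): F_i = 10^(NF_i/10), G_i = 10^(G_i,dB/10)
  Stage 1: F_1 = 10^(0.660/10) = 1.164, G_1 = 10^(−0.660/10) = 0.8590
  Stage 2: F_2 = 10^(0.529/10) = 1.130, G_2 = 10^(16.1/10) = 40.74
  Stage 3: F_3 = 10^(6.41/10) = 4.375, G_3 = 10^(−4.62/10) = 0.3451
Friis cascade:
  F = 1.164 + (1.130 − 1)/0.8590 + (4.375 − 1)/34.99 = 1.411
NF = 10 log₁₀(1.411) = 1.50 dB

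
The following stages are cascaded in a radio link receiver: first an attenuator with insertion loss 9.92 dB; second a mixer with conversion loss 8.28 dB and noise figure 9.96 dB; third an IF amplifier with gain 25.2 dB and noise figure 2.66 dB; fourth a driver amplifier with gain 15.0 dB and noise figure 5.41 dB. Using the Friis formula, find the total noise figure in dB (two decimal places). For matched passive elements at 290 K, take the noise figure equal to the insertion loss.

Convert to linear (a loss of L dB is a gain of −L dB): F_i = 10^(NF_i/10), G_i = 10^(G_i,dB/10)
  Stage 1: F_1 = 10^(9.92/10) = 9.817, G_1 = 10^(−9.92/10) = 0.1019
  Stage 2: F_2 = 10^(9.96/10) = 9.908, G_2 = 10^(−8.28/10) = 0.1486
  Stage 3: F_3 = 10^(2.66/10) = 1.845, G_3 = 10^(25.2/10) = 331.1
  Stage 4: F_4 = 10^(5.41/10) = 3.475, G_4 = 10^(15.0/10) = 31.62
Friis cascade:
  F = 9.817 + (9.908 − 1)/0.1019 + (1.845 − 1)/0.01514 + (3.475 − 1)/5.012 = 153.6
NF = 10 log₁₀(153.6) = 21.86 dB

21.86 dB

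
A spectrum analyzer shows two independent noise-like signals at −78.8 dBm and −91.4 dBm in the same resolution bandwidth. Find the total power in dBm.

−78.6 dBm

Convert to linear, add, convert back:
P₁ = 1.32×10⁻¹¹ W, P₂ = 7.24×10⁻¹³ W
P_tot = 1.39×10⁻¹¹ W → 10 log₁₀(P_tot / 10⁻³) = −78.6 dBm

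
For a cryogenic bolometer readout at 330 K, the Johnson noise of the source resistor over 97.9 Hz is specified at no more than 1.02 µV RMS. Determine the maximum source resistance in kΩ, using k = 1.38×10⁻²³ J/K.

583 kΩ

Johnson–Nyquist: V_n = √(4kTRB) ⇒ R = V_n² / (4kTB)
4kTB = 4 × 1.38×10⁻²³ × 330 × 9.79×10¹ = 1.78×10⁻¹⁸
R = (1.02×10⁻⁶)² / 1.78×10⁻¹⁸ = 5.83×10⁵ Ω = 583 kΩ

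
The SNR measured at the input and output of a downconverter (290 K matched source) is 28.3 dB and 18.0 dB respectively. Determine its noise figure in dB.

10.3 dB

NF (dB) = SNR_in(dB) − SNR_out(dB) when the source is at T₀
NF = 28.3 − 18.0 = 10.3 dB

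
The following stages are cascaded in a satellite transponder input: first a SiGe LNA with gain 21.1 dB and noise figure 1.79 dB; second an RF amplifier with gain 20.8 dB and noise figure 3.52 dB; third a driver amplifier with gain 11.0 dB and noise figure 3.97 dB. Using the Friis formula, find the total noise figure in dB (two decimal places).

Convert to linear (a loss of L dB is a gain of −L dB): F_i = 10^(NF_i/10), G_i = 10^(G_i,dB/10)
  Stage 1: F_1 = 10^(1.79/10) = 1.510, G_1 = 10^(21.1/10) = 128.8
  Stage 2: F_2 = 10^(3.52/10) = 2.249, G_2 = 10^(20.8/10) = 120.2
  Stage 3: F_3 = 10^(3.97/10) = 2.495, G_3 = 10^(11.0/10) = 12.59
Friis cascade:
  F = 1.510 + (2.249 − 1)/128.8 + (2.495 − 1)/1.549×10⁴ = 1.520
NF = 10 log₁₀(1.520) = 1.82 dB

1.82 dB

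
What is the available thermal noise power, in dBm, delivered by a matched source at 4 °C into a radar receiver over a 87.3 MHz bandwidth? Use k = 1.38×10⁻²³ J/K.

−94.8 dBm

T = 4 °C + 273.15 = 277.15 K
P_n = kTB = 1.38×10⁻²³ × 277.15 × 8.73×10⁷ = 3.34×10⁻¹³ W
In dBm: 10 log₁₀(3.34×10⁻¹³ / 10⁻³) = −94.8 dBm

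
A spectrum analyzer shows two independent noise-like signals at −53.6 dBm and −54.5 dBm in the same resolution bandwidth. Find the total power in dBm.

−51.0 dBm

Convert to linear, add, convert back:
P₁ = 4.37×10⁻⁹ W, P₂ = 3.55×10⁻⁹ W
P_tot = 7.91×10⁻⁹ W → 10 log₁₀(P_tot / 10⁻³) = −51.0 dBm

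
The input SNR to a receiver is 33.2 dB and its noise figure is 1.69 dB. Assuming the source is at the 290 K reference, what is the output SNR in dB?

By definition F = SNR_in/SNR_out, so in dB: SNR_out = SNR_in − NF
SNR_out = 33.2 − 1.69 = 31.51 dB

31.51 dB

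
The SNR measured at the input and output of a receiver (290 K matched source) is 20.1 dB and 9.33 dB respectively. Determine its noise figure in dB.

10.77 dB

NF (dB) = SNR_in(dB) − SNR_out(dB) when the source is at T₀
NF = 20.1 − 9.33 = 10.77 dB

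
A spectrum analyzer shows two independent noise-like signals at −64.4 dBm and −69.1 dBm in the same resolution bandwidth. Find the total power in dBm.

−63.1 dBm

Convert to linear, add, convert back:
P₁ = 3.63×10⁻¹⁰ W, P₂ = 1.23×10⁻¹⁰ W
P_tot = 4.86×10⁻¹⁰ W → 10 log₁₀(P_tot / 10⁻³) = −63.1 dBm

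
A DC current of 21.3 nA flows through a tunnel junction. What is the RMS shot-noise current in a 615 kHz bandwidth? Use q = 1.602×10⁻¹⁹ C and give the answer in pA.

64.8 pA

I_n = √(2qI·B)
2qI·B = 2 × 1.602×10⁻¹⁹ × 2.13×10⁻⁸ × 6.15×10⁵ = 4.20×10⁻²¹ A²
I_n = √(4.20×10⁻²¹) = 6.48×10⁻¹¹ A = 64.8 pA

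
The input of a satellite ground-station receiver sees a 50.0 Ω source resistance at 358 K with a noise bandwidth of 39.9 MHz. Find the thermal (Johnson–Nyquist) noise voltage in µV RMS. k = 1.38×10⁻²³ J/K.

V_n = √(4kTRB)
4kTRB = 4 × 1.38×10⁻²³ × 358 × 5.00×10¹ × 3.99×10⁷ = 3.94×10⁻¹¹ V²
V_n = √(3.94×10⁻¹¹) = 6.28×10⁻⁶ V = 6.28 µV

6.28 µV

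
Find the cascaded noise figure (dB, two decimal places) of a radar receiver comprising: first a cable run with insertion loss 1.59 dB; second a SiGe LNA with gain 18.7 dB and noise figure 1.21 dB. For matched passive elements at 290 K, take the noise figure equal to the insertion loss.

Convert to linear (a loss of L dB is a gain of −L dB): F_i = 10^(NF_i/10), G_i = 10^(G_i,dB/10)
  Stage 1: F_1 = 10^(1.59/10) = 1.442, G_1 = 10^(−1.59/10) = 0.6934
  Stage 2: F_2 = 10^(1.21/10) = 1.321, G_2 = 10^(18.7/10) = 74.13
Friis cascade:
  F = 1.442 + (1.321 − 1)/0.6934 = 1.905
NF = 10 log₁₀(1.905) = 2.80 dB

2.80 dB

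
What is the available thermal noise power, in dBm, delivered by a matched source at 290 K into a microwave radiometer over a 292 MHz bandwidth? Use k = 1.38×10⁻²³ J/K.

−89.3 dBm

P_n = kTB = 1.38×10⁻²³ × 290 × 2.92×10⁸ = 1.17×10⁻¹² W
In dBm: 10 log₁₀(1.17×10⁻¹² / 10⁻³) = −89.3 dBm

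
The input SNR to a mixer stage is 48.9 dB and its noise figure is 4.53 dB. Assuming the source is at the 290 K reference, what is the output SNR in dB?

By definition F = SNR_in/SNR_out, so in dB: SNR_out = SNR_in − NF
SNR_out = 48.9 − 4.53 = 44.37 dB

44.37 dB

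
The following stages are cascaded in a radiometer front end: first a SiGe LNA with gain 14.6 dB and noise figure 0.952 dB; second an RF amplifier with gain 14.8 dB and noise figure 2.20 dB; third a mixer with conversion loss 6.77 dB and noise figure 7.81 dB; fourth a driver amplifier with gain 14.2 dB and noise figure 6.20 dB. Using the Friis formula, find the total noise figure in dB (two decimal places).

1.11 dB

Convert to linear (a loss of L dB is a gain of −L dB): F_i = 10^(NF_i/10), G_i = 10^(G_i,dB/10)
  Stage 1: F_1 = 10^(0.952/10) = 1.245, G_1 = 10^(14.6/10) = 28.84
  Stage 2: F_2 = 10^(2.20/10) = 1.660, G_2 = 10^(14.8/10) = 30.20
  Stage 3: F_3 = 10^(7.81/10) = 6.039, G_3 = 10^(−6.77/10) = 0.2104
  Stage 4: F_4 = 10^(6.20/10) = 4.169, G_4 = 10^(14.2/10) = 26.30
Friis cascade:
  F = 1.245 + (1.660 − 1)/28.84 + (6.039 − 1)/871.0 + (4.169 − 1)/183.2 = 1.291
NF = 10 log₁₀(1.291) = 1.11 dB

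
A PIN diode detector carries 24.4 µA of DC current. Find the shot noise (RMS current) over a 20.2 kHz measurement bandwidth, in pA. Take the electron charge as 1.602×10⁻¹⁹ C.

I_n = √(2qI·B)
2qI·B = 2 × 1.602×10⁻¹⁹ × 2.44×10⁻⁵ × 2.02×10⁴ = 1.58×10⁻¹⁹ A²
I_n = √(1.58×10⁻¹⁹) = 3.97×10⁻¹⁰ A = 397 pA

397 pA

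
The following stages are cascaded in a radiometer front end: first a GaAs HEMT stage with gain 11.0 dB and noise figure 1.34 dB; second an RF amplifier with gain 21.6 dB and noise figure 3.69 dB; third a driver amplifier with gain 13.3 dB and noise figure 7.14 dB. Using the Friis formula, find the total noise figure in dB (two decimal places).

1.67 dB

Convert to linear (a loss of L dB is a gain of −L dB): F_i = 10^(NF_i/10), G_i = 10^(G_i,dB/10)
  Stage 1: F_1 = 10^(1.34/10) = 1.361, G_1 = 10^(11.0/10) = 12.59
  Stage 2: F_2 = 10^(3.69/10) = 2.339, G_2 = 10^(21.6/10) = 144.5
  Stage 3: F_3 = 10^(7.14/10) = 5.176, G_3 = 10^(13.3/10) = 21.38
Friis cascade:
  F = 1.361 + (2.339 − 1)/12.59 + (5.176 − 1)/1820 = 1.470
NF = 10 log₁₀(1.470) = 1.67 dB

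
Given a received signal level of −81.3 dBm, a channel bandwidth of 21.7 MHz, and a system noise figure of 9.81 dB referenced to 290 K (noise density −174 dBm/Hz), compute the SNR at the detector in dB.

9.5 dB

Noise floor: N = −174 + 10 log₁₀(B) + NF
10 log₁₀(2.17×10⁷) = 73.36 dB
N = −174 + 73.36 + 9.81 = −90.83 dBm
SNR = P_sig − N = −81.3 − (−90.83) = 9.53 dB → 9.5 dB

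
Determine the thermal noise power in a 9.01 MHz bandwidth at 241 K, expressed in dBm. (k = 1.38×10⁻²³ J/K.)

−105.2 dBm

P_n = kTB = 1.38×10⁻²³ × 241 × 9.01×10⁶ = 3.00×10⁻¹⁴ W
In dBm: 10 log₁₀(3.00×10⁻¹⁴ / 10⁻³) = −105.2 dBm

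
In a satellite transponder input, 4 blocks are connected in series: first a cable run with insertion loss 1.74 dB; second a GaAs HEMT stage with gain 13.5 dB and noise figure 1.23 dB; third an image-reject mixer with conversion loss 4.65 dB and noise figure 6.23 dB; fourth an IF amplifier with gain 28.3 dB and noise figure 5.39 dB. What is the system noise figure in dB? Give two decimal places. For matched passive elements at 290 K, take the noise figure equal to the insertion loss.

Convert to linear (a loss of L dB is a gain of −L dB): F_i = 10^(NF_i/10), G_i = 10^(G_i,dB/10)
  Stage 1: F_1 = 10^(1.74/10) = 1.493, G_1 = 10^(−1.74/10) = 0.6699
  Stage 2: F_2 = 10^(1.23/10) = 1.327, G_2 = 10^(13.5/10) = 22.39
  Stage 3: F_3 = 10^(6.23/10) = 4.198, G_3 = 10^(−4.65/10) = 0.3428
  Stage 4: F_4 = 10^(5.39/10) = 3.459, G_4 = 10^(28.3/10) = 676.1
Friis cascade:
  F = 1.493 + (1.327 − 1)/0.6699 + (4.198 − 1)/15.00 + (3.459 − 1)/5.140 = 2.673
NF = 10 log₁₀(2.673) = 4.27 dB

4.27 dB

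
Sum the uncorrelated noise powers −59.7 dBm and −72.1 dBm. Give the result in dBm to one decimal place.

Convert to linear, add, convert back:
P₁ = 1.07×10⁻⁹ W, P₂ = 6.17×10⁻¹¹ W
P_tot = 1.13×10⁻⁹ W → 10 log₁₀(P_tot / 10⁻³) = −59.5 dBm

−59.5 dBm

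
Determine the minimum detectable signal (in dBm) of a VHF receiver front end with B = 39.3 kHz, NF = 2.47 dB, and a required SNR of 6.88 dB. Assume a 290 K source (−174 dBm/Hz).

Sensitivity = −174 + 10 log₁₀(B) + NF + SNR_min
= −174 + 45.94 + 2.47 + 6.88
= −118.71 dBm → −118.7 dBm

−118.7 dBm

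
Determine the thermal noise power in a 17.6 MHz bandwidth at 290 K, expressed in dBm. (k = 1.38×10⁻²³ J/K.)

P_n = kTB = 1.38×10⁻²³ × 290 × 1.76×10⁷ = 7.04×10⁻¹⁴ W
In dBm: 10 log₁₀(7.04×10⁻¹⁴ / 10⁻³) = −101.5 dBm

−101.5 dBm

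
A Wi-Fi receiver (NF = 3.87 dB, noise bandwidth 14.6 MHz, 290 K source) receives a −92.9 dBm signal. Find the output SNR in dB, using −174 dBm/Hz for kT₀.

5.6 dB

Noise floor: N = −174 + 10 log₁₀(B) + NF
10 log₁₀(1.46×10⁷) = 71.64 dB
N = −174 + 71.64 + 3.87 = −98.49 dBm
SNR = P_sig − N = −92.9 − (−98.49) = 5.59 dB → 5.6 dB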